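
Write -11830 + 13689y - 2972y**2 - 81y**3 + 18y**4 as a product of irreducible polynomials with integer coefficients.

Trying the rational-root candidates, y = -13 is a root, so (y + 13) is a factor; dividing leaves 18y**3 - 315y**2 + 1123y - 910.
Continuing, y = 13 is a root, so (y - 13) is a factor; dividing leaves 18y**2 - 81y + 70.
The remaining quadratic factors as (6y - 7)(3y - 10).

(3y - 10)(6y - 7)(y + 13)(y - 13)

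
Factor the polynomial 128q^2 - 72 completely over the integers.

Every term has a factor of 8. Then 16q^2 - 9 = (4q)² − (3)².

8(4q + 3)(4q - 3)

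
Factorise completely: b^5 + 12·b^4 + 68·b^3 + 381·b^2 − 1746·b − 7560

Trying the rational-root candidates, b = 4 is a root, giving the factor (b − 4) and quotient b^4 + 16·b^3 + 132·b^2 + 909·b + 1890.
Continuing, b = −10 is a root, so (b + 10) divides it; the quotient is b^3 + 6·b^2 + 72·b + 189.
Continuing, b = −3 is a root, so (b + 3) divides it; the quotient is b^2 + 3·b + 63.
The quadratic b^2 + 3·b + 63 has discriminant −243 < 0 and is irreducible over ℤ.

(b + 10)·(b + 3)·(b − 4)·(b^2 + 3·b + 63)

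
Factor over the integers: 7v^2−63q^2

7(v−3q)(v+3q)

Every term has a factor of 7. Then v^2−9q^2 = (v)² − (3q)².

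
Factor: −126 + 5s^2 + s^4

(s + 3)(s − 3)(s^2 + 14)

Substitute u = s^2 to get a quadratic in u, then factor.
s^2 + 14 is irreducible over ℤ (always positive, so no real roots).
s^2 − 9 is a difference of squares.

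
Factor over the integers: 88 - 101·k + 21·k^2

Need a pair with product 21·88 = 1848 and sum -101: that's -24 and -77.
Split the middle term: 21·k^2 - 24·k - 77·k + 88 = 3·k·(7·k - 8) - 11·(7·k - 8).

(3·k - 11)·(7·k - 8)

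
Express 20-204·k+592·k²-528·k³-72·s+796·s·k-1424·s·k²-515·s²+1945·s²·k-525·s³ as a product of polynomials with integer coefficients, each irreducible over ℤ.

Group: 5·s·(-105·s²+137·s·k-61·s+44·k²-42·k+10) + (-12·k+2)·(-105·s²+137·s·k-61·s+44·k²-42·k+10); both groups contain (-105·s²+137·s·k-61·s+44·k²-42·k+10), so (5·s-12·k+2) is a factor with cofactor -105·s²+137·s·k-61·s+44·k²-42·k+10.
The cofactor groups again: -105·s²+137·s·k-61·s+44·k²-42·k+10 = -7·s·(15·s+4·k-2) + (11·k-5)·(15·s+4·k-2); both groups contain (15·s+4·k-2), giving -(7·s-11·k+5)·(15·s+4·k-2).

-(7·s-11·k+5)·(5·s-12·k+2)·(15·s+4·k-2)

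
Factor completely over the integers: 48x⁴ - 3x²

3x²(4x + 1)(4x - 1)

Factor out 3x², leaving 16x² - 1, which is a difference of two squares.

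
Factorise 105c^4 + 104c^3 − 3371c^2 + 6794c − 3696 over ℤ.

Trying the rational-root candidates, c = −7 is a root, giving the factor (c + 7) and quotient 105c^3 − 631c^2 + 1046c − 528.
Continuing, c = 11/3 is a root, so (3c − 11) is a factor; dividing leaves 35c^2 − 82c + 48.
The remaining quadratic factors as (7c − 8)(5c − 6).

(3c − 11)(5c − 6)(7c − 8)(c + 7)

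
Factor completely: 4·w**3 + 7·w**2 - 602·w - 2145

(4·w + 15)·(w + 11)·(w - 13)

Testing divisors of the constant over divisors of the leading coefficient, w = -11 is a root, so (w + 11) is a factor; dividing leaves 4·w**2 - 37·w - 195.
The remaining quadratic factors as (4·w + 15)(w - 13).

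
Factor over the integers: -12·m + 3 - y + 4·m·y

Group as (4·m·y - 12·m) + (-y + 3) = 4·m·(y - 3) - (y - 3).
Both groups share the factor (y - 3).

(4·m - 1)·(y - 3)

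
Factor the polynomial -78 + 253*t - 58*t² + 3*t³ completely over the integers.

Trying the rational-root candidates, t = 6 is a root, so (t - 6) is a factor; dividing leaves 3*t² - 40*t + 13.
The remaining quadratic factors as (3*t - 1)(t - 13).

(3*t - 1)*(t - 13)*(t - 6)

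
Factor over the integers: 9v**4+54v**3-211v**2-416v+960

Testing divisors of the constant over divisors of the leading coefficient, v = 5/3 is a root, giving the factor (3v-5) and quotient 3v**3+23v**2-32v-192.
Then v = -8/3 is a root, so (3v+8) divides it; the quotient is v**2+5v-24.
The remaining quadratic factors as (v-3)(v+8).

(3v+8)(3v-5)(v+8)(v-3)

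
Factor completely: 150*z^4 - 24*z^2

Every term has a factor of 6*z^2. Then 25*z^2 - 4 = (5*z)² − (2)².

6*z^2*(5*z + 2)*(5*z - 2)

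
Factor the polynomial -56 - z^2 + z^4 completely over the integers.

(z^2 + 7)·(z^2 - 8)

Substitute u = z^2 to get a quadratic in u, then factor.
z^2 - 8 is irreducible over ℤ (8 is not a perfect square).
z^2 + 7 is irreducible over ℤ (always positive, so no real roots).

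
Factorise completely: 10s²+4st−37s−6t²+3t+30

Group: 5s(2s+2t−5) + (−3t−6)(2s+2t−5); both groups contain (2s+2t−5).

(2s+2t−5)(5s−3t−6)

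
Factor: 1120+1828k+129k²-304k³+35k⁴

(5k+8)(7k+5)(k-4)(k-7)

By the rational root theorem, k = -8/5 is a root, so (5k+8) divides it; the quotient is 7k³-72k²+141k+140.
Next, k = 4 is a root, so (k-4) divides it; the quotient is 7k²-44k-35.
The remaining quadratic factors as (k-7)(7k+5).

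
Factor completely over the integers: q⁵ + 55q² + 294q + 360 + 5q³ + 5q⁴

(q + 2)(q + 3)(q + 4)(q² − 4q + 15)

Among the possible rational roots, q = −2 is a root, so (q + 2) divides it; the quotient is q⁴ + 3q³ − q² + 57q + 180.
Next, q = −3 is a root, giving the factor (q + 3) and quotient q³ − q + 60.
Next, q = −4 is a root, so (q + 4) is a factor; dividing leaves q² − 4q + 15.
The quadratic q² − 4q + 15 has discriminant −44 < 0 and is irreducible over ℤ.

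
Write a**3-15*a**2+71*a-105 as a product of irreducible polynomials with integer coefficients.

Trying the rational-root candidates, a = 7 is a root, so (a-7) divides it; the quotient is a**2-8*a+15.
The remaining quadratic factors as (a-5)(a-3).

(a-3)*(a-5)*(a-7)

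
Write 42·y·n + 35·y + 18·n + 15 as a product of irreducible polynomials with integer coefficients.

(6·n + 5)·(7·y + 3)

Group as (42·y·n + 35·y) + (18·n + 15) = 7·y·(6·n + 5) + 3·(6·n + 5).
Both groups share the factor (6·n + 5).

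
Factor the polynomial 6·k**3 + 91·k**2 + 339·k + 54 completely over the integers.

Among the possible rational roots, k = −6 is a root, giving the factor (k + 6) and quotient 6·k**2 + 55·k + 9.
The remaining quadratic factors as (6·k + 1)(k + 9).

(6·k + 1)·(k + 6)·(k + 9)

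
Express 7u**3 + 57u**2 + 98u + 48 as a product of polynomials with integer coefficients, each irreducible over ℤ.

(7u + 8)(u + 1)(u + 6)

By the rational root theorem, u = −6 is a root, giving the factor (u + 6) and quotient 7u**2 + 15u + 8.
The remaining quadratic factors as (7u + 8)(u + 1).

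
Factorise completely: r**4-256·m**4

Difference of squares twice: with A = r and B = 4·m, A⁴ − B⁴ = (A² − B²)(A² + B²), and A² − B² factors again.

(r-4·m)·(r+4·m)·(r**2+16·m**2)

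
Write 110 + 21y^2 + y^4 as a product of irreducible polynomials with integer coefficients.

(y^2 + 10)(y^2 + 11)

Substitute u = y^2 to get a quadratic in u, then factor.
y^2 + 10 is irreducible over ℤ (always positive, so no real roots).
y^2 + 11 is irreducible over ℤ (always positive, so no real roots).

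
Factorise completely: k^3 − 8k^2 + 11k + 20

(k + 1)(k − 4)(k − 5)

Trying the rational-root candidates, k = 5 is a root, giving the factor (k − 5) and quotient k^2 − 3k − 4.
The remaining quadratic factors as (k − 4)(k + 1).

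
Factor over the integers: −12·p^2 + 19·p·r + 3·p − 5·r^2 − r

−(3·p − r)·(4·p − 5·r − 1)

Group: −3·p·(4·p − 5·r − 1) + r·(4·p − 5·r − 1); both groups contain (4·p − 5·r − 1).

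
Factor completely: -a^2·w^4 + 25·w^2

Every term has a factor of w^2; factoring it out leaves -a^2·w^2 + 25.
Recognize a difference of squares with the parts 5 and a·w.

-w^2·(a·w + 5)·(a·w - 5)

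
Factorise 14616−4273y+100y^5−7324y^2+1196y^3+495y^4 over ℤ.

(4y−9)(5y+8)(5y−7)(y^2+7y+29)

Testing divisors of the constant over divisors of the leading coefficient, y = −8/5 is a root, so (5y+8) divides it; the quotient is 20y^4+67y^3+132y^2−1676y+1827.
Continuing, y = 7/5 is a root, giving the factor (5y−7) and quotient 4y^3+19y^2+53y−261.
Next, y = 9/4 is a root, so (4y−9) divides it; the quotient is y^2+7y+29.
The quadratic y^2+7y+29 has discriminant −67 < 0 and is irreducible over ℤ.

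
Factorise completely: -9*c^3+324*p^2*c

Factor out 9*c, leaving 36*p^2-c^2, which is a difference of two squares.

9*c*(6*p-c)*(6*p+c)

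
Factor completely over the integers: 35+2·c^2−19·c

(2·c−5)·(c−7)

Need a pair with product 2·35 = 70 and sum −19: that's −14 and −5.
Split the middle term: 2·c^2−14·c − 5·c+35 = 2·c·(c−7) − 5·(c−7).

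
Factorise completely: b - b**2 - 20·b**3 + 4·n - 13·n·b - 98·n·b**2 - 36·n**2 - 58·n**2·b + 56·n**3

(2·n - 4·b - 1)·(7·n + 5·b - 1)·(4·n + b)

Group: 4·n·(14·n**2 - 18·n·b - 9·n - 20·b**2 - b + 1) + b·(14·n**2 - 18·n·b - 9·n - 20·b**2 - b + 1); both groups contain (14·n**2 - 18·n·b - 9·n - 20·b**2 - b + 1), so (4·n + b) is a factor with cofactor 14·n**2 - 18·n·b - 9·n - 20·b**2 - b + 1.
The cofactor groups again: 14·n**2 - 18·n·b - 9·n - 20·b**2 - b + 1 = 2·n·(7·n + 5·b - 1) + (-4·b - 1)·(7·n + 5·b - 1); both groups contain (7·n + 5·b - 1), giving (2·n - 4·b - 1)·(7·n + 5·b - 1).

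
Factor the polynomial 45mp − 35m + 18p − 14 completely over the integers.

Group as (45mp − 35m) + (18p − 14) = 5m(9p − 7) + 2(9p − 7).
Both groups share the factor (9p − 7).

(5m + 2)(9p − 7)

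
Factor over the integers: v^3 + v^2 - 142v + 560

Among the possible rational roots, v = 5 is a root, so (v - 5) divides it; the quotient is v^2 + 6v - 112.
The remaining quadratic factors as (v - 8)(v + 14).

(v + 14)(v - 5)(v - 8)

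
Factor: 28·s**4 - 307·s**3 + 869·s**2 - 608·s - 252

(4·s - 9)·(7·s + 2)·(s - 2)·(s - 7)

Testing divisors of the constant over divisors of the leading coefficient, s = 2 is a root, giving the factor (s - 2) and quotient 28·s**3 - 251·s**2 + 367·s + 126.
Next, s = 7 is a root, so (s - 7) divides it; the quotient is 28·s**2 - 55·s - 18.
The remaining quadratic factors as (4·s - 9)(7·s + 2).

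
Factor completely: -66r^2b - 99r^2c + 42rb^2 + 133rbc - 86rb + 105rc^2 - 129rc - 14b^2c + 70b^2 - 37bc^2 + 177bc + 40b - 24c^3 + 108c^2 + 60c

-(11r - 7b - 8c - 4)(3r - c + 5)(2b + 3c)

Group: 2b(-33r^2 + 21rb + 35rc - 43r - 7bc + 35b - 8c^2 + 36c + 20) + 3c(-33r^2 + 21rb + 35rc - 43r - 7bc + 35b - 8c^2 + 36c + 20); both groups contain (-33r^2 + 21rb + 35rc - 43r - 7bc + 35b - 8c^2 + 36c + 20), so (2b + 3c) is a factor with cofactor -33r^2 + 21rb + 35rc - 43r - 7bc + 35b - 8c^2 + 36c + 20.
The cofactor groups again: -33r^2 + 21rb + 35rc - 43r - 7bc + 35b - 8c^2 + 36c + 20 = -11r(3r - c + 5) + (7b + 8c + 4)(3r - c + 5); both groups contain (3r - c + 5), giving -(11r - 7b - 8c - 4)(3r - c + 5).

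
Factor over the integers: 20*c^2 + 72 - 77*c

Need a pair with product 20·72 = 1440 and sum -77: that's -32 and -45.
Split the middle term: 20*c^2 - 32*c - 45*c + 72 = 4*c*(5*c - 8) - 9*(5*c - 8).

(4*c - 9)*(5*c - 8)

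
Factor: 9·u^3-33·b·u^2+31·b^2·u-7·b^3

Group: b·(-7·b^2+24·b·u-9·u^2) - u·(-7·b^2+24·b·u-9·u^2); both groups contain (-7·b^2+24·b·u-9·u^2), so (b-u) is a factor with cofactor -7·b^2+24·b·u-9·u^2.
The cofactor groups again: -7·b^2+24·b·u-9·u^2 = -7·b·(b-3·u) + 3·u·(b-3·u); both groups contain (b-3·u), giving -(7·b-3·u)·(b-3·u).

-(7·b-3·u)·(b-3·u)·(b-u)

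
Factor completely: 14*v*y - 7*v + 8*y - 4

(2*y - 1)*(7*v + 4)

Group as (14*v*y - 7*v) + (8*y - 4) = 7*v*(2*y - 1) + 4*(2*y - 1).
Both groups share the factor (2*y - 1).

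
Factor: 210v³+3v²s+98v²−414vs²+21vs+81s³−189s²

Group: 15v(14v²+3vs−27s²) + (−3s+7)(14v²+3vs−27s²); both groups contain (14v²+3vs−27s²), so (15v−3s+7) is a factor with cofactor 14v²+3vs−27s².
The cofactor groups again: 14v²+3vs−27s² = 7v(2v+3s) − 9s(2v+3s); both groups contain (2v+3s), giving (7v−9s)(2v+3s).

(15v−3s+7)(7v−9s)(2v+3s)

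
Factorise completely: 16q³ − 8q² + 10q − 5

Group as (16q³ + 10q) + (−8q² − 5) = 2q(8q² + 5) − (8q² + 5).
Both groups share the factor (8q² + 5).

(2q − 1)(8q² + 5)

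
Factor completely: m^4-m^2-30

Substitute u = m^2 to get a quadratic in u, then factor.
m^2+5 is irreducible over ℤ (always positive, so no real roots).
m^2-6 is irreducible over ℤ (6 is not a perfect square).

(m^2+5)(m^2-6)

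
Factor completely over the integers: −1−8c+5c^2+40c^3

(8c+1)(5c^2−1)

Group as (40c^3−8c) + (5c^2−1) = 8c(5c^2−1) + (5c^2−1).
Both groups share the factor (5c^2−1).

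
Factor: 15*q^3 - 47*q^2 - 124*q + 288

Testing divisors of the constant over divisors of the leading coefficient, q = 9/5 is a root, so (5*q - 9) divides it; the quotient is 3*q^2 - 4*q - 32.
The remaining quadratic factors as (3*q + 8)(q - 4).

(3*q + 8)*(5*q - 9)*(q - 4)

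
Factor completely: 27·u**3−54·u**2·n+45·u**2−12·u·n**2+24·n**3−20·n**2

Group: 3·u·(9·u**2−24·u·n+15·u+12·n**2−10·n) + 2·n·(9·u**2−24·u·n+15·u+12·n**2−10·n); both groups contain (9·u**2−24·u·n+15·u+12·n**2−10·n), so (3·u+2·n) is a factor with cofactor 9·u**2−24·u·n+15·u+12·n**2−10·n.
The cofactor groups again: 9·u**2−24·u·n+15·u+12·n**2−10·n = 3·u·(3·u−6·n+5) − 2·n·(3·u−6·n+5); both groups contain (3·u−6·n+5), giving (3·u−2·n)·(3·u−6·n+5).

(3·u−2·n)·(3·u−6·n+5)·(3·u+2·n)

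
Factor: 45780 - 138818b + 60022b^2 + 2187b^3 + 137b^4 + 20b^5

By the rational root theorem, b = 2/5 is a root, so (5b - 2) divides it; the quotient is 4b^4 + 29b^3 + 449b^2 + 12184b - 22890.
Then b = -15 is a root, giving the factor (b + 15) and quotient 4b^3 - 31b^2 + 914b - 1526.
Then b = 7/4 is a root, so (4b - 7) is a factor; dividing leaves b^2 - 6b + 218.
The quadratic b^2 - 6b + 218 has discriminant -836 < 0 and is irreducible over ℤ.

(4b - 7)(5b - 2)(b + 15)(b^2 - 6b + 218)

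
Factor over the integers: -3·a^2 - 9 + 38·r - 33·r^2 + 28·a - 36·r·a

-(3·r + 3·a - 1)·(11·r + a - 9)

Group: -3·r·(11·r + a - 9) + (-3·a + 1)·(11·r + a - 9); both groups contain (11·r + a - 9).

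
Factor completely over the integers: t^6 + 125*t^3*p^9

t^3*(t + 5*p^3)*(t^2 − 5*t*p^3 + 25*p^6)

Pull out the common factor t^3, leaving t^3 + 125*p^9.
Recognize a sum of cubes with the parts t and 5*p^3.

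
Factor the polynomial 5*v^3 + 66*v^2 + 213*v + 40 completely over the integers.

(5*v + 1)*(v + 5)*(v + 8)

Among the possible rational roots, v = -8 is a root, giving the factor (v + 8) and quotient 5*v^2 + 26*v + 5.
The remaining quadratic factors as (v + 5)(5*v + 1).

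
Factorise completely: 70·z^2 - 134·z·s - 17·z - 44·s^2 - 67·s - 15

Group: 5·z·(14·z + 4·s + 5) + (-11·s - 3)·(14·z + 4·s + 5); both groups contain (14·z + 4·s + 5).

(5·z - 11·s - 3)·(14·z + 4·s + 5)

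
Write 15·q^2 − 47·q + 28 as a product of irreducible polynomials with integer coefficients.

(3·q − 7)·(5·q − 4)

Need a pair with product 15·28 = 420 and sum −47: that's −35 and −12.
Split the middle term: 15·q^2 − 35·q − 12·q + 28 = 5·q·(3·q − 7) − 4·(3·q − 7).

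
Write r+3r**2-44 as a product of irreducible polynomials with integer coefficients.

(3r-11)(r+4)

Need a pair with product 3·(-44) = -132 and sum 1: that's 12 and -11.
Split the middle term: 3r**2+12r - 11r-44 = 3r(r+4) - 11(r+4).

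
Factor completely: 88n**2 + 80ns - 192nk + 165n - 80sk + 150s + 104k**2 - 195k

Group: 11n(8n - 8k + 15) + (10s - 13k)(8n - 8k + 15); both groups contain (8n - 8k + 15).

(11n + 10s - 13k)(8n - 8k + 15)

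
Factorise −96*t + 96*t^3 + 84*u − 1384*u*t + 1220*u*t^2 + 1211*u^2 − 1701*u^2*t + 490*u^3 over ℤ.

Group: 7*u*(70*u^2 − 163*u*t + 173*u − 12*t^2 + 12) − 8*t*(70*u^2 − 163*u*t + 173*u − 12*t^2 + 12); both groups contain (70*u^2 − 163*u*t + 173*u − 12*t^2 + 12), so (7*u − 8*t) is a factor with cofactor 70*u^2 − 163*u*t + 173*u − 12*t^2 + 12.
The cofactor groups again: 70*u^2 − 163*u*t + 173*u − 12*t^2 + 12 = 5*u*(14*u + t + 1) + (−12*t + 12)*(14*u + t + 1); both groups contain (14*u + t + 1), giving (5*u − 12*t + 12)*(14*u + t + 1).

(5*u − 12*t + 12)*(7*u − 8*t)*(14*u + t + 1)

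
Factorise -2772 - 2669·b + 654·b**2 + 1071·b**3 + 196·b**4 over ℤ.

(4·b + 7)·(7·b + 9)·(7·b - 11)·(b + 4)

Testing divisors of the constant over divisors of the leading coefficient, b = -9/7 is a root, so (7·b + 9) is a factor; dividing leaves 28·b**3 + 117·b**2 - 57·b - 308.
Continuing, b = -7/4 is a root, so (4·b + 7) is a factor; dividing leaves 7·b**2 + 17·b - 44.
The remaining quadratic factors as (b + 4)(7·b - 11).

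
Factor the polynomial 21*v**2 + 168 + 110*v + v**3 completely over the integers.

By the rational root theorem, v = −3 is a root, so (v + 3) is a factor; dividing leaves v**2 + 18*v + 56.
The remaining quadratic factors as (v + 4)(v + 14).

(v + 14)*(v + 3)*(v + 4)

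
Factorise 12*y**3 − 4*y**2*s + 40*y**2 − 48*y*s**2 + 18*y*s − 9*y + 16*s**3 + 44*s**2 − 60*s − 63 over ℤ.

(6*y − 2*s − 7)*(y − 2*s + 3)*(2*y + 4*s + 3)

Group: 6*y*(2*y**2 + 9*y − 8*s**2 + 6*s + 9) + (−2*s − 7)*(2*y**2 + 9*y − 8*s**2 + 6*s + 9); both groups contain (2*y**2 + 9*y − 8*s**2 + 6*s + 9), so (6*y − 2*s − 7) is a factor with cofactor 2*y**2 + 9*y − 8*s**2 + 6*s + 9.
The cofactor groups again: 2*y**2 + 9*y − 8*s**2 + 6*s + 9 = 2*y*(y − 2*s + 3) + (4*s + 3)*(y − 2*s + 3); both groups contain (y − 2*s + 3), giving (2*y + 4*s + 3)*(y − 2*s + 3).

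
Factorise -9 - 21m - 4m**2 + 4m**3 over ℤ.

By the rational root theorem, m = 3 is a root, so (m - 3) is a factor; dividing leaves 4m**2 + 8m + 3.
The remaining quadratic factors as (2m + 3)(2m + 1).

(2m + 1)(2m + 3)(m - 3)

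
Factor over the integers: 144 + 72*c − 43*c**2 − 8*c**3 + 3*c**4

(3*c + 4)*(c + 3)*(c − 3)*(c − 4)

Among the possible rational roots, c = −4/3 is a root, so (3*c + 4) is a factor; dividing leaves c**3 − 4*c**2 − 9*c + 36.
Continuing, c = −3 is a root, giving the factor (c + 3) and quotient c**2 − 7*c + 12.
The remaining quadratic factors as (c − 3)(c − 4).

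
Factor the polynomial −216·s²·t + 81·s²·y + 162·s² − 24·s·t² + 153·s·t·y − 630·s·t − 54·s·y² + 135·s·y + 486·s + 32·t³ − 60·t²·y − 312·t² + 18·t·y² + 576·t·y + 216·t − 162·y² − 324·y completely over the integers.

−(3·s − t + 9)·(8·t − 3·y − 6)·(9·s + 4·t − 6·y)

Group: 3·s·(−72·s·t + 27·s·y + 54·s − 32·t² + 60·t·y + 24·t − 18·y² − 36·y) + (−t + 9)·(−72·s·t + 27·s·y + 54·s − 32·t² + 60·t·y + 24·t − 18·y² − 36·y); both groups contain (−72·s·t + 27·s·y + 54·s − 32·t² + 60·t·y + 24·t − 18·y² − 36·y), so (3·s − t + 9) is a factor with cofactor −72·s·t + 27·s·y + 54·s − 32·t² + 60·t·y + 24·t − 18·y² − 36·y.
The cofactor groups again: −72·s·t + 27·s·y + 54·s − 32·t² + 60·t·y + 24·t − 18·y² − 36·y = −8·t·(9·s + 4·t − 6·y) + (3·y + 6)·(9·s + 4·t − 6·y); both groups contain (9·s + 4·t − 6·y), giving −(8·t − 3·y − 6)·(9·s + 4·t − 6·y).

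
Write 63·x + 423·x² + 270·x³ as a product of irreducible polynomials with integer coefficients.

9·x·(5·x + 7)·(6·x + 1)

Pull out the common factor 9·x, then factor the remaining trinomial.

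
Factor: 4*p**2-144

Factor out 4, leaving p**2-36, which is a difference of two squares.

4*(p+6)*(p-6)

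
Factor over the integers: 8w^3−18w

Every term has a factor of 2w. Then 4w^2−9 = (2w)² − (3)².

2w(2w+3)(2w−3)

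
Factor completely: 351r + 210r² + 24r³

Pull out the common factor 3r, then factor the remaining trinomial.

3r(2r + 13)(4r + 9)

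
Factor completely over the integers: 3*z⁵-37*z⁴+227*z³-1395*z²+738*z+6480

(3*z+5)*(z-3)*(z-9)*(z²-2*z+48)

Trying the rational-root candidates, z = 9 is a root, giving the factor (z-9) and quotient 3*z⁴-10*z³+137*z²-162*z-720.
Next, z = -5/3 is a root, so (3*z+5) divides it; the quotient is z³-5*z²+54*z-144.
Then z = 3 is a root, so (z-3) is a factor; dividing leaves z²-2*z+48.
The quadratic z²-2*z+48 has discriminant -188 < 0 and is irreducible over ℤ.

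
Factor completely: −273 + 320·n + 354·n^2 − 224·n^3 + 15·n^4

(3·n − 7)·(5·n − 3)·(n + 1)·(n − 13)

Testing divisors of the constant over divisors of the leading coefficient, n = 13 is a root, giving the factor (n − 13) and quotient 15·n^3 − 29·n^2 − 23·n + 21.
Then n = −1 is a root, so (n + 1) is a factor; dividing leaves 15·n^2 − 44·n + 21.
The remaining quadratic factors as (5·n − 3)(3·n − 7).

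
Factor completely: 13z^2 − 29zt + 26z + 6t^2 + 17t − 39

(z − 2t + 3)(13z − 3t − 13)

Group: z(13z − 3t − 13) + (−2t + 3)(13z − 3t − 13); both groups contain (13z − 3t − 13).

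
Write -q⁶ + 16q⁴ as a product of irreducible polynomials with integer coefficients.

-q⁴(q + 4)(q - 4)

Factor out q⁴ first: what remains is -q² + 16.
Recognize a difference of squares with the parts 4 and q.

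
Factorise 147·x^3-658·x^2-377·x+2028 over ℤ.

(3·x-13)·(7·x+12)·(7·x-13)

Testing divisors of the constant over divisors of the leading coefficient, x = 13/7 is a root, so (7·x-13) is a factor; dividing leaves 21·x^2-55·x-156.
The remaining quadratic factors as (3·x-13)(7·x+12).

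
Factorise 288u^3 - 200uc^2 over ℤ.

Factor out 8u, leaving 36u^2 - 25c^2, which is a difference of two squares.

8u(6u - 5c)(6u + 5c)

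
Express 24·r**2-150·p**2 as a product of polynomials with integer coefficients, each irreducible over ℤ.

6·(2·r-5·p)·(2·r+5·p)

Pull out the common factor 6; 4·r**2-25·p**2 is a difference of squares.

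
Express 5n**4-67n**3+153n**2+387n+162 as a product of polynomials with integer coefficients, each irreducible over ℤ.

(5n+3)(n+1)(n-6)(n-9)

Testing divisors of the constant over divisors of the leading coefficient, n = -1 is a root, so (n+1) is a factor; dividing leaves 5n**3-72n**2+225n+162.
Next, n = -3/5 is a root, so (5n+3) is a factor; dividing leaves n**2-15n+54.
The remaining quadratic factors as (n-6)(n-9).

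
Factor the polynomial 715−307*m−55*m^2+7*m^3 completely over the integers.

(7*m−13)*(m+5)*(m−11)

Testing divisors of the constant over divisors of the leading coefficient, m = 11 is a root, so (m−11) divides it; the quotient is 7*m^2+22*m−65.
The remaining quadratic factors as (m+5)(7*m−13).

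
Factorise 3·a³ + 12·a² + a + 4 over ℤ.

Group as (3·a³ + a) + (12·a² + 4) = a·(3·a² + 1) + 4·(3·a² + 1).
Both groups share the factor (3·a² + 1).

(a + 4)·(3·a² + 1)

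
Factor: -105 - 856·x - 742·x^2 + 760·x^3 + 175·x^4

(5·x + 3)·(5·x - 7)·(7·x + 1)·(x + 5)

Testing divisors of the constant over divisors of the leading coefficient, x = -1/7 is a root, so (7·x + 1) divides it; the quotient is 25·x^3 + 105·x^2 - 121·x - 105.
Then x = -3/5 is a root, so (5·x + 3) is a factor; dividing leaves 5·x^2 + 18·x - 35.
The remaining quadratic factors as (x + 5)(5·x - 7).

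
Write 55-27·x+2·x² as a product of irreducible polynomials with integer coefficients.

(2·x-5)·(x-11)

Need a pair with product 2·55 = 110 and sum -27: that's -5 and -22.
Split the middle term: 2·x²-5·x - 22·x+55 = x·(2·x-5) - 11·(2·x-5).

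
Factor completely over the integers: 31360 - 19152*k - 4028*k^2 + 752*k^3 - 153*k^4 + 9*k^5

Trying the rational-root candidates, k = 14 is a root, so (k - 14) is a factor; dividing leaves 9*k^4 - 27*k^3 + 374*k^2 + 1208*k - 2240.
Next, k = 4/3 is a root, giving the factor (3*k - 4) and quotient 3*k^3 - 5*k^2 + 118*k + 560.
Continuing, k = -10/3 is a root, so (3*k + 10) is a factor; dividing leaves k^2 - 5*k + 56.
The quadratic k^2 - 5*k + 56 has discriminant -199 < 0 and is irreducible over ℤ.

(3*k + 10)*(3*k - 4)*(k - 14)*(k^2 - 5*k + 56)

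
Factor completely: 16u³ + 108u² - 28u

Pull out the common factor 4u, then factor the remaining trinomial.

4u(4u - 1)(u + 7)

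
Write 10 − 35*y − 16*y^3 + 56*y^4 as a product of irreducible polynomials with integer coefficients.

(7*y − 2)*(8*y^3 − 5)

Group as (56*y^4 − 35*y) + (−16*y^3 + 10) = 7*y*(8*y^3 − 5) − 2*(8*y^3 − 5).
Both groups share the factor (8*y^3 − 5).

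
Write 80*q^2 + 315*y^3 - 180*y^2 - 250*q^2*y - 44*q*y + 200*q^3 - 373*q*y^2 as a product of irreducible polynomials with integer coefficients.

Group: 10*q*(20*q^2 - 11*q*y - 45*y^2) + (-7*y + 4)*(20*q^2 - 11*q*y - 45*y^2); both groups contain (20*q^2 - 11*q*y - 45*y^2), so (10*q - 7*y + 4) is a factor with cofactor 20*q^2 - 11*q*y - 45*y^2.
The cofactor groups again: 20*q^2 - 11*q*y - 45*y^2 = 4*q*(5*q - 9*y) + 5*y*(5*q - 9*y); both groups contain (5*q - 9*y), giving (4*q + 5*y)*(5*q - 9*y).

(10*q - 7*y + 4)*(4*q + 5*y)*(5*q - 9*y)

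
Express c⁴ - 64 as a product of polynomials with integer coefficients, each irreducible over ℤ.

(c² + 8)·(c² - 8)

Substitute u = c² to get a quadratic in u, then factor.
c² - 8 is irreducible over ℤ (8 is not a perfect square).
c² + 8 is irreducible over ℤ (always positive, so no real roots).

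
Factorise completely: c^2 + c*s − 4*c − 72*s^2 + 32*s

(c + 9*s − 4)*(c − 8*s)

Group: c*(c − 8*s) + (9*s − 4)*(c − 8*s); both groups contain (c − 8*s).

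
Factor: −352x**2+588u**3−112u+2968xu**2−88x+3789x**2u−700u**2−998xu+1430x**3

(11x+14u)(13x+14u+2)(10x+3u−4)

Group: 11x(130x**2+179xu−32x+42u**2−50u−8) + 14u(130x**2+179xu−32x+42u**2−50u−8); both groups contain (130x**2+179xu−32x+42u**2−50u−8), so (11x+14u) is a factor with cofactor 130x**2+179xu−32x+42u**2−50u−8.
The cofactor groups again: 130x**2+179xu−32x+42u**2−50u−8 = 10x(13x+14u+2) + (3u−4)(13x+14u+2); both groups contain (13x+14u+2), giving (10x+3u−4)(13x+14u+2).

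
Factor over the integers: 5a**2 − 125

5(a + 5)(a − 5)

Every term has a factor of 5. Then a**2 − 25 = (a)² − (5)².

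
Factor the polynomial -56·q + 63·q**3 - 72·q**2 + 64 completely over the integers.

Group as (63·q**3 - 56·q) + (-72·q**2 + 64) = 7·q·(9·q**2 - 8) - 8·(9·q**2 - 8).
Both groups share the factor (9·q**2 - 8).

(7·q - 8)·(9·q**2 - 8)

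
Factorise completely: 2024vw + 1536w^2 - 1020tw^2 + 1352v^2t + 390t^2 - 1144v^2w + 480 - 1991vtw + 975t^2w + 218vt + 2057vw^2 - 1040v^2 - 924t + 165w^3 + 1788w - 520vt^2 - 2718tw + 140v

(13v - 5t + w + 8)(13t - 11w - 10)(8v - 15w - 6)

Group: 13v(104vt - 88vw - 80v - 195tw - 78t + 165w^2 + 216w + 60) + (-5t + w + 8)(104vt - 88vw - 80v - 195tw - 78t + 165w^2 + 216w + 60); both groups contain (104vt - 88vw - 80v - 195tw - 78t + 165w^2 + 216w + 60), so (13v - 5t + w + 8) is a factor with cofactor 104vt - 88vw - 80v - 195tw - 78t + 165w^2 + 216w + 60.
The cofactor groups again: 104vt - 88vw - 80v - 195tw - 78t + 165w^2 + 216w + 60 = 13t(8v - 15w - 6) + (-11w - 10)(8v - 15w - 6); both groups contain (8v - 15w - 6), giving (13t - 11w - 10)(8v - 15w - 6).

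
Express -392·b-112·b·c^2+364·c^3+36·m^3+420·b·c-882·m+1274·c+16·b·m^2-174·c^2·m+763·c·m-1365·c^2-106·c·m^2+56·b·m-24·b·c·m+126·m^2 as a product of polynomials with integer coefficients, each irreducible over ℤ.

Group: 4·b·(-28·c^2-6·c·m+105·c+4·m^2+14·m-98) + (-13·c+9·m)·(-28·c^2-6·c·m+105·c+4·m^2+14·m-98); both groups contain (-28·c^2-6·c·m+105·c+4·m^2+14·m-98), so (4·b-13·c+9·m) is a factor with cofactor -28·c^2-6·c·m+105·c+4·m^2+14·m-98.
The cofactor groups again: -28·c^2-6·c·m+105·c+4·m^2+14·m-98 = -7·c·(4·c+2·m-7) + (2·m+14)·(4·c+2·m-7); both groups contain (4·c+2·m-7), giving -(7·c-2·m-14)·(4·c+2·m-7).

-(4·b-13·c+9·m)·(4·c+2·m-7)·(7·c-2·m-14)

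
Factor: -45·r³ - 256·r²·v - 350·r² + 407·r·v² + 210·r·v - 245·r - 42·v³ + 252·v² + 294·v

Group: 9·r·(-5·r² - 29·r·v - 35·r + 42·v² + 42·v) + (-v + 7)·(-5·r² - 29·r·v - 35·r + 42·v² + 42·v); both groups contain (-5·r² - 29·r·v - 35·r + 42·v² + 42·v), so (9·r - v + 7) is a factor with cofactor -5·r² - 29·r·v - 35·r + 42·v² + 42·v.
The cofactor groups again: -5·r² - 29·r·v - 35·r + 42·v² + 42·v = -5·r·(r + 7·v + 7) + 6·v·(r + 7·v + 7); both groups contain (r + 7·v + 7), giving -(5·r - 6·v)·(r + 7·v + 7).

-(5·r - 6·v)·(9·r - v + 7)·(r + 7·v + 7)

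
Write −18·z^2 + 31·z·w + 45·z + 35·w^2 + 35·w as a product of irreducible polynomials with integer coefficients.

Group: −2·z·(9·z + 7·w) + (5·w + 5)·(9·z + 7·w); both groups contain (9·z + 7·w).

−(2·z − 5·w − 5)·(9·z + 7·w)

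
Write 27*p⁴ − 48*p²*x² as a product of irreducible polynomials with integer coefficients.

3*p²*(3*p + 4*x)*(3*p − 4*x)

Every term has a factor of 3*p². Then 9*p² − 16*x² = (3*p)² − (4*x)².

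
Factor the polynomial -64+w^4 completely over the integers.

(w^2+8)(w^2-8)

Substitute u = w^2 to get a quadratic in u, then factor.
w^2+8 is irreducible over ℤ (always positive, so no real roots).
w^2-8 is irreducible over ℤ (8 is not a perfect square).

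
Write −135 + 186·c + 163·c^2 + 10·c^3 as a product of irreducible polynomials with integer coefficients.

Testing divisors of the constant over divisors of the leading coefficient, c = −15 is a root, so (c + 15) is a factor; dividing leaves 10·c^2 + 13·c − 9.
The remaining quadratic factors as (5·c + 9)(2·c − 1).

(2·c − 1)·(5·c + 9)·(c + 15)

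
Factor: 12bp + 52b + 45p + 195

Group as (12bp + 52b) + (45p + 195) = 4b(3p + 13) + 15(3p + 13).
Both groups share the factor (3p + 13).

(3p + 13)(4b + 15)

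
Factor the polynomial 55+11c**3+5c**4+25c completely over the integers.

Group as (5c**4+25c) + (11c**3+55) = 5c(c**3+5) + 11(c**3+5).
Both groups share the factor (c**3+5).

(5c+11)(c**3+5)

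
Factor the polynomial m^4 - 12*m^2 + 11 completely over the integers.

(m + 1)*(m - 1)*(m^2 - 11)

Substitute u = m^2 to get a quadratic in u, then factor.
m^2 - 1 is a difference of squares.
m^2 - 11 is irreducible over ℤ (11 is not a perfect square).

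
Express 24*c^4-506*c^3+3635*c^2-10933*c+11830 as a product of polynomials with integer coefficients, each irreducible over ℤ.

Among the possible rational roots, c = 10 is a root, so (c-10) divides it; the quotient is 24*c^3-266*c^2+975*c-1183.
Next, c = 7/2 is a root, so (2*c-7) divides it; the quotient is 12*c^2-91*c+169.
The remaining quadratic factors as (3*c-13)(4*c-13).

(2*c-7)*(3*c-13)*(4*c-13)*(c-10)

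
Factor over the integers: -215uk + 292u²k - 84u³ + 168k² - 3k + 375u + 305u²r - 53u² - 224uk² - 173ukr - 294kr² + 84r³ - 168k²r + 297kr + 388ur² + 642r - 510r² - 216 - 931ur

-(3u - 7k - 14r + 8)(7u - 8k + 2r - 9)(4u + 3r - 3)

Group: 7u(-12u² + 28uk + 47ur - 23u + 21kr - 21k + 42r² - 66r + 24) + (-8k + 2r - 9)(-12u² + 28uk + 47ur - 23u + 21kr - 21k + 42r² - 66r + 24); both groups contain (-12u² + 28uk + 47ur - 23u + 21kr - 21k + 42r² - 66r + 24), so (7u - 8k + 2r - 9) is a factor with cofactor -12u² + 28uk + 47ur - 23u + 21kr - 21k + 42r² - 66r + 24.
The cofactor groups again: -12u² + 28uk + 47ur - 23u + 21kr - 21k + 42r² - 66r + 24 = -4u(3u - 7k - 14r + 8) + (-3r + 3)(3u - 7k - 14r + 8); both groups contain (3u - 7k - 14r + 8), giving -(4u + 3r - 3)(3u - 7k - 14r + 8).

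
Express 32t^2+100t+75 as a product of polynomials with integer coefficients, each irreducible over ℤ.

Need a pair with product 32·75 = 2400 and sum 100: that's 60 and 40.
Split the middle term: 32t^2+60t + 40t+75 = 4t(8t+15) + 5(8t+15).

(4t+5)(8t+15)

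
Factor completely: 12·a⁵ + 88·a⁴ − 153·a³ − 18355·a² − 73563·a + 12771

(2·a + 9)·(6·a − 1)·(a − 11)·(a² + 14·a + 129)

Trying the rational-root candidates, a = 1/6 is a root, giving the factor (6·a − 1) and quotient 2·a⁴ + 15·a³ − 23·a² − 3063·a − 12771.
Continuing, a = −9/2 is a root, so (2·a + 9) is a factor; dividing leaves a³ + 3·a² − 25·a − 1419.
Then a = 11 is a root, giving the factor (a − 11) and quotient a² + 14·a + 129.
The quadratic a² + 14·a + 129 has discriminant −320 < 0 and is irreducible over ℤ.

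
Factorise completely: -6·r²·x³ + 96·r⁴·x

6·r²·x·(4·r + x)·(4·r - x)

Every term has a factor of 6·r²·x. Then 16·r² - x² = (4·r)² − (x)².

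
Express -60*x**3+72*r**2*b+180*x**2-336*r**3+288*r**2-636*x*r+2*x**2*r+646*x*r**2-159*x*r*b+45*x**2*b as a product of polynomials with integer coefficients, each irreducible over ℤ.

Group: 4*x*(-15*x**2+53*x*r-24*r**2) + (14*r-3*b-12)*(-15*x**2+53*x*r-24*r**2); both groups contain (-15*x**2+53*x*r-24*r**2), so (4*x+14*r-3*b-12) is a factor with cofactor -15*x**2+53*x*r-24*r**2.
The cofactor groups again: -15*x**2+53*x*r-24*r**2 = -15*x*(x-3*r) + 8*r*(x-3*r); both groups contain (x-3*r), giving -(15*x-8*r)*(x-3*r).

-(4*x+14*r-3*b-12)*(x-3*r)*(15*x-8*r)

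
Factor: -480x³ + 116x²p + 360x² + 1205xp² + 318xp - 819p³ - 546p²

-(15x - 13p)(8x - 9p - 6)(4x + 7p)

Group: 15x(-32x² - 20xp + 24x + 63p² + 42p) - 13p(-32x² - 20xp + 24x + 63p² + 42p); both groups contain (-32x² - 20xp + 24x + 63p² + 42p), so (15x - 13p) is a factor with cofactor -32x² - 20xp + 24x + 63p² + 42p.
The cofactor groups again: -32x² - 20xp + 24x + 63p² + 42p = -4x(8x - 9p - 6) - 7p(8x - 9p - 6); both groups contain (8x - 9p - 6), giving -(4x + 7p)(8x - 9p - 6).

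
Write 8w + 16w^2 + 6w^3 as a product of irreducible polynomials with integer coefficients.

Pull out the common factor 2w, then factor the remaining trinomial.

2w(3w + 2)(w + 2)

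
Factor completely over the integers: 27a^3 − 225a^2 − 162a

9a(3a + 2)(a − 9)

Pull out the common factor 9a, then factor the remaining trinomial.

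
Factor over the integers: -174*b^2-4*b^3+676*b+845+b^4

(b+1)*(b+13)*(b-13)*(b-5)

Among the possible rational roots, b = 5 is a root, so (b-5) is a factor; dividing leaves b^3+b^2-169*b-169.
Continuing, b = -1 is a root, giving the factor (b+1) and quotient b^2-169.
The remaining quadratic factors as (b+13)(b-13).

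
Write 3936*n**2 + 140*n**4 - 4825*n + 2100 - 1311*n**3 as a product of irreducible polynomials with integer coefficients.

(4*n - 5)*(5*n - 7)*(7*n - 12)*(n - 5)

Among the possible rational roots, n = 5/4 is a root, so (4*n - 5) is a factor; dividing leaves 35*n**3 - 284*n**2 + 629*n - 420.
Next, n = 12/7 is a root, giving the factor (7*n - 12) and quotient 5*n**2 - 32*n + 35.
The remaining quadratic factors as (n - 5)(5*n - 7).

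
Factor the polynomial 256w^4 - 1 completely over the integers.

Write as (16w^2)² − (1)², then factor 16w^2 - 1 once more.

(4w + 1)(4w - 1)(16w^2 + 1)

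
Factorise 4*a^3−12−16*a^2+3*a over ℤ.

Group as (4*a^3+3*a) + (−16*a^2−12) = a*(4*a^2+3) − 4*(4*a^2+3).
Both groups share the factor (4*a^2+3).

(a−4)*(4*a^2+3)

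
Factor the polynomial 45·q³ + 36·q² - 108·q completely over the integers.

9·q·(5·q - 6)·(q + 2)

Pull out the common factor 9·q, then factor the remaining trinomial.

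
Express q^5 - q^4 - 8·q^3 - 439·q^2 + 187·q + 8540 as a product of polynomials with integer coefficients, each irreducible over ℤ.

(q + 4)·(q - 5)·(q - 7)·(q^2 + 7·q + 61)

Among the possible rational roots, q = 7 is a root, so (q - 7) is a factor; dividing leaves q^4 + 6·q^3 + 34·q^2 - 201·q - 1220.
Next, q = 5 is a root, giving the factor (q - 5) and quotient q^3 + 11·q^2 + 89·q + 244.
Then q = -4 is a root, so (q + 4) is a factor; dividing leaves q^2 + 7·q + 61.
The quadratic q^2 + 7·q + 61 has discriminant -195 < 0 and is irreducible over ℤ.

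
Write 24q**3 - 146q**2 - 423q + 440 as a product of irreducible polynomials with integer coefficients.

By the rational root theorem, q = -11/4 is a root, giving the factor (4q + 11) and quotient 6q**2 - 53q + 40.
The remaining quadratic factors as (q - 8)(6q - 5).

(4q + 11)(6q - 5)(q - 8)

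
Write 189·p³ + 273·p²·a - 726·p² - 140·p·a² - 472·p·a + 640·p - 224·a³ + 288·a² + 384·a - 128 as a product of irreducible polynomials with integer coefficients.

(9·p - 8·a - 8)·(3·p + 4·a - 8)·(7·p + 7·a - 2)

Group: 7·p·(27·p² + 12·p·a - 96·p - 32·a² + 32·a + 64) + (7·a - 2)·(27·p² + 12·p·a - 96·p - 32·a² + 32·a + 64); both groups contain (27·p² + 12·p·a - 96·p - 32·a² + 32·a + 64), so (7·p + 7·a - 2) is a factor with cofactor 27·p² + 12·p·a - 96·p - 32·a² + 32·a + 64.
The cofactor groups again: 27·p² + 12·p·a - 96·p - 32·a² + 32·a + 64 = 9·p·(3·p + 4·a - 8) + (-8·a - 8)·(3·p + 4·a - 8); both groups contain (3·p + 4·a - 8), giving (9·p - 8·a - 8)·(3·p + 4·a - 8).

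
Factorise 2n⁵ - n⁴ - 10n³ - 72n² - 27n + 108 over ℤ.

Among the possible rational roots, n = 4 is a root, giving the factor (n - 4) and quotient 2n⁴ + 7n³ + 18n² - 27.
Continuing, n = 1 is a root, so (n - 1) is a factor; dividing leaves 2n³ + 9n² + 27n + 27.
Then n = -3/2 is a root, so (2n + 3) is a factor; dividing leaves n² + 3n + 9.
The quadratic n² + 3n + 9 has discriminant -27 < 0 and is irreducible over ℤ.

(2n + 3)(n - 1)(n - 4)(n² + 3n + 9)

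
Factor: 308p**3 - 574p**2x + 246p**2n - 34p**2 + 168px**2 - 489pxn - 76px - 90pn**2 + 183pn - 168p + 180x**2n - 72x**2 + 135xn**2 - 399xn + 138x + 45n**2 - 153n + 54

(11p - 4x - 3n + 9)(14p + 15n - 6)(2p - 3x - 1)

Group: 2p(154p**2 - 56px + 123pn + 60p - 60xn + 24x - 45n**2 + 153n - 54) + (-3x - 1)(154p**2 - 56px + 123pn + 60p - 60xn + 24x - 45n**2 + 153n - 54); both groups contain (154p**2 - 56px + 123pn + 60p - 60xn + 24x - 45n**2 + 153n - 54), so (2p - 3x - 1) is a factor with cofactor 154p**2 - 56px + 123pn + 60p - 60xn + 24x - 45n**2 + 153n - 54.
The cofactor groups again: 154p**2 - 56px + 123pn + 60p - 60xn + 24x - 45n**2 + 153n - 54 = 11p(14p + 15n - 6) + (-4x - 3n + 9)(14p + 15n - 6); both groups contain (14p + 15n - 6), giving (11p - 4x - 3n + 9)(14p + 15n - 6).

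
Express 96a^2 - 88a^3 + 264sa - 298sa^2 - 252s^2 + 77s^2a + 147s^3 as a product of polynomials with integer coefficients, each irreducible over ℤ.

Group: 7s(21s^2 + 5sa - 36s - 44a^2 + 48a) + 2a(21s^2 + 5sa - 36s - 44a^2 + 48a); both groups contain (21s^2 + 5sa - 36s - 44a^2 + 48a), so (7s + 2a) is a factor with cofactor 21s^2 + 5sa - 36s - 44a^2 + 48a.
The cofactor groups again: 21s^2 + 5sa - 36s - 44a^2 + 48a = 3s(7s + 11a - 12) - 4a(7s + 11a - 12); both groups contain (7s + 11a - 12), giving (3s - 4a)(7s + 11a - 12).

(3s - 4a)(7s + 11a - 12)(7s + 2a)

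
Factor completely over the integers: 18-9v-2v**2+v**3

(v+3)(v-2)(v-3)

Among the possible rational roots, v = 2 is a root, so (v-2) divides it; the quotient is v**2-9.
The remaining quadratic factors as (v-3)(v+3).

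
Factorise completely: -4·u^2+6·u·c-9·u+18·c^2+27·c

Group: -4·u·(u-3·c) + (-6·c-9)·(u-3·c); both groups contain (u-3·c).

-(u-3·c)·(4·u+6·c+9)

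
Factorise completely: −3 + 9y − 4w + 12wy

(3y − 1)(4w + 3)

Group as (12wy − 4w) + (9y − 3) = 4w(3y − 1) + 3(3y − 1).
Both groups share the factor (3y − 1).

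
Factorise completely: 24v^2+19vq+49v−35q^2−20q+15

Group: 3v(8v−7q+3) + (5q+5)(8v−7q+3); both groups contain (8v−7q+3).

(8v−7q+3)(3v+5q+5)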